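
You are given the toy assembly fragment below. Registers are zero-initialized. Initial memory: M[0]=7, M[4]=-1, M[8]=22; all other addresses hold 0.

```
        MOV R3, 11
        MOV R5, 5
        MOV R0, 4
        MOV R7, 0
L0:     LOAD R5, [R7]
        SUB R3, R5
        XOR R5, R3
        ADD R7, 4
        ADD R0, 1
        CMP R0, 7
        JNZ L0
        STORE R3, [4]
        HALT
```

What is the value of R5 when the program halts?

-7

MOV R3, 11 → R3=11
MOV R5, 5 → R5=5
MOV R0, 4 → R0=4
MOV R7, 0 → R7=0
LOAD R5, [R7] → R5=M[0]=7
SUB R3, R5 → R3=11-7=4
XOR R5, R3 → R5=7^4=3
ADD R7, 4 → R7=0+4=4
ADD R0, 1 → R0=4+1=5
CMP R0, 7  (cmp 5,7)
JNZ L0: taken
LOAD R5, [R7] → R5=M[4]=-1
SUB R3, R5 → R3=4-(-1)=5
XOR R5, R3 → R5=(-1)^5=-6
ADD R7, 4 → R7=4+4=8
ADD R0, 1 → R0=5+1=6
CMP R0, 7  (cmp 6,7)
JNZ L0: taken
LOAD R5, [R7] → R5=M[8]=22
SUB R3, R5 → R3=5-22=-17
XOR R5, R3 → R5=22^(-17)=-7
ADD R7, 4 → R7=8+4=12
ADD R0, 1 → R0=6+1=7
CMP R0, 7  (cmp 7,7)
JNZ L0: not taken
STORE R3, [4] → M[4]=-17
halt.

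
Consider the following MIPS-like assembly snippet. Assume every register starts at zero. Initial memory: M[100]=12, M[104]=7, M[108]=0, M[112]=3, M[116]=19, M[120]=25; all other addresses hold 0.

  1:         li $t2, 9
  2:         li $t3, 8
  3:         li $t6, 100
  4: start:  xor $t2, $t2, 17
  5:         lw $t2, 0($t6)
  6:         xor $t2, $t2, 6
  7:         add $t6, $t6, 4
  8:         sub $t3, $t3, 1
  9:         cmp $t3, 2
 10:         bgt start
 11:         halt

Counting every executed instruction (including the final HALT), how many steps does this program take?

after li $t2, 9: $t2=9
after li $t3, 8: $t3=8
after li $t6, 100: $t6=100
after xor $t2, $t2, 17: $t2=9^17=24
after lw $t2, 0($t6): $t2=M[100]=12
after xor $t2, $t2, 6: $t2=12^6=10
after add $t6, $t6, 4: $t6=100+4=104
after sub $t3, $t3, 1: $t3=8-1=7
cmp $t3, 2  (cmp 7,2)
bgt start: taken
after xor $t2, $t2, 17: $t2=10^17=27
after lw $t2, 0($t6): $t2=M[104]=7
after xor $t2, $t2, 6: $t2=7^6=1
after add $t6, $t6, 4: $t6=104+4=108
after sub $t3, $t3, 1: $t3=7-1=6
cmp $t3, 2  (cmp 6,2)
bgt start: taken
after xor $t2, $t2, 17: $t2=1^17=16
after lw $t2, 0($t6): $t2=M[108]=0
after xor $t2, $t2, 6: $t2=0^6=6
after add $t6, $t6, 4: $t6=108+4=112
after sub $t3, $t3, 1: $t3=6-1=5
cmp $t3, 2  (cmp 5,2)
bgt start: taken
after xor $t2, $t2, 17: $t2=6^17=23
after lw $t2, 0($t6): $t2=M[112]=3
after xor $t2, $t2, 6: $t2=3^6=5
after add $t6, $t6, 4: $t6=112+4=116
after sub $t3, $t3, 1: $t3=5-1=4
cmp $t3, 2  (cmp 4,2)
bgt start: taken
after xor $t2, $t2, 17: $t2=5^17=20
after lw $t2, 0($t6): $t2=M[116]=19
after xor $t2, $t2, 6: $t2=19^6=21
after add $t6, $t6, 4: $t6=116+4=120
after sub $t3, $t3, 1: $t3=4-1=3
cmp $t3, 2  (cmp 3,2)
bgt start: taken
after xor $t2, $t2, 17: $t2=21^17=4
after lw $t2, 0($t6): $t2=M[120]=25
after xor $t2, $t2, 6: $t2=25^6=31
after add $t6, $t6, 4: $t6=120+4=124
after sub $t3, $t3, 1: $t3=3-1=2
cmp $t3, 2  (cmp 2,2)
bgt start: not taken
halt.
Total executed instructions: 46.

46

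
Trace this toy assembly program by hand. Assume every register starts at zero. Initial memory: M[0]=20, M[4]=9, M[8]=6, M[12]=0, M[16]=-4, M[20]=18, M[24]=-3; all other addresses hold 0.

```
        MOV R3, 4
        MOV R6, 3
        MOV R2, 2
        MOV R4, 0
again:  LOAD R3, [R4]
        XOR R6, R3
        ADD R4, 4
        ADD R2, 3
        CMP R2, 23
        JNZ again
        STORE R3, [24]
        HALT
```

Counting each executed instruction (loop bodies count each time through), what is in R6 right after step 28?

24

MOV R3, 4 → R3=4
MOV R6, 3 → R6=3
MOV R2, 2 → R2=2
MOV R4, 0 → R4=0
LOAD R3, [R4] → R3=M[0]=20
XOR R6, R3 → R6=3^20=23
ADD R4, 4 → R4=0+4=4
ADD R2, 3 → R2=2+3=5
CMP R2, 23  (cmp 5,23)
JNZ again: taken
LOAD R3, [R4] → R3=M[4]=9
XOR R6, R3 → R6=23^9=30
ADD R4, 4 → R4=4+4=8
ADD R2, 3 → R2=5+3=8
CMP R2, 23  (cmp 8,23)
JNZ again: taken
LOAD R3, [R4] → R3=M[8]=6
XOR R6, R3 → R6=30^6=24
ADD R4, 4 → R4=8+4=12
ADD R2, 3 → R2=8+3=11
CMP R2, 23  (cmp 11,23)
JNZ again: taken
LOAD R3, [R4] → R3=M[12]=0
XOR R6, R3 → R6=24^0=24
ADD R4, 4 → R4=12+4=16
ADD R2, 3 → R2=11+3=14
CMP R2, 23  (cmp 14,23)
JNZ again: taken
After step 28: R6 = 24.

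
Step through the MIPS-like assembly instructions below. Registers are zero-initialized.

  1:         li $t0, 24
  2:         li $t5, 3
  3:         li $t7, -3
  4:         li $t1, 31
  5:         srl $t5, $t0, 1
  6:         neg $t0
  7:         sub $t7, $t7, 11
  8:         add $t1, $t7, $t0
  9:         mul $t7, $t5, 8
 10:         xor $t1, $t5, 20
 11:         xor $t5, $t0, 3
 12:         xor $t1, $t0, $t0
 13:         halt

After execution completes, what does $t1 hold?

$t0=24
$t5=3
$t7=-3
$t1=31
$t5=24>>1=12
$t0=-(24)=-24
$t7=(-3)-11=-14
$t1=(-14)+(-24)=-38
$t7=12*8=96
$t1=12^20=24
$t5=(-24)^3=-21
$t1=(-24)^(-24)=0
halt.

0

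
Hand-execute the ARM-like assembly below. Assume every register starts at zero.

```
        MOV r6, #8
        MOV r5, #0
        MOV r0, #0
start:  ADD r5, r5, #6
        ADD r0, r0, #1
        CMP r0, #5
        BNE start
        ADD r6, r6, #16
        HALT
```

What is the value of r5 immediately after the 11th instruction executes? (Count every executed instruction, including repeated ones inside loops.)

r6=8
r5=0
r0=0
r5=0+6=6
r0=0+1=1
CMP r0, #5  (cmp 1,5)
BNE start: taken
r5=6+6=12
r0=1+1=2
CMP r0, #5  (cmp 2,5)
BNE start: taken
After step 11: r5 = 12.

12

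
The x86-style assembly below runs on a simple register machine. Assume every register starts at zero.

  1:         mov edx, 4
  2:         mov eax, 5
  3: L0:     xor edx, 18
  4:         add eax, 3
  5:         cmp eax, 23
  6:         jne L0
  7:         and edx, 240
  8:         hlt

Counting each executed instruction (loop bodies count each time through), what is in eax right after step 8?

11

after mov edx, 4: edx=4
after mov eax, 5: eax=5
after xor edx, 18: edx=4^18=22
after add eax, 3: eax=5+3=8
cmp eax, 23  (cmp 8,23)
jne L0: taken
after xor edx, 18: edx=22^18=4
after add eax, 3: eax=8+3=11
After step 8: eax = 11.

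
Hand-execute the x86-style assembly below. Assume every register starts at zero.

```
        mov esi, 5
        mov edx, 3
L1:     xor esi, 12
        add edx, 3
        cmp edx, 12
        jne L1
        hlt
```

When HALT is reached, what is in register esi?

9

esi=5
edx=3
esi=5^12=9
edx=3+3=6
cmp edx, 12  (cmp 6,12)
jne L1: taken
esi=9^12=5
edx=6+3=9
cmp edx, 12  (cmp 9,12)
jne L1: taken
esi=5^12=9
edx=9+3=12
cmp edx, 12  (cmp 12,12)
jne L1: not taken
halt.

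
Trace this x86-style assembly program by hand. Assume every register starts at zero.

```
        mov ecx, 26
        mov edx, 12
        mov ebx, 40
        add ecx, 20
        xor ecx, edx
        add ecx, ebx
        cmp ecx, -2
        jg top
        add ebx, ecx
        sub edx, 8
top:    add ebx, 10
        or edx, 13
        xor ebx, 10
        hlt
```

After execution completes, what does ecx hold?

74

ecx=26
edx=12
ebx=40
ecx=26+20=46
ecx=46^12=34
ecx=34+40=74
cmp ecx, -2  (cmp 74,-2)
jg top: taken
ebx=40+10=50
edx=12|13=13
ebx=50^10=56
halt.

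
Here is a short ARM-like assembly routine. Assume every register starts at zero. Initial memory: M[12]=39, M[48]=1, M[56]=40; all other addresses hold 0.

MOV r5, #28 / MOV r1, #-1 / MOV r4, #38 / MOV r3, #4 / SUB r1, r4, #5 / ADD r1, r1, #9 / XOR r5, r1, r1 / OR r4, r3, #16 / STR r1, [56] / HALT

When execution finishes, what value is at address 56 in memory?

42

r5=28
r1=-1
r4=38
r3=4
r1=38-5=33
r1=33+9=42
r5=42^42=0
r4=4|16=20
STR r1, [56] → M[56]=42
halt.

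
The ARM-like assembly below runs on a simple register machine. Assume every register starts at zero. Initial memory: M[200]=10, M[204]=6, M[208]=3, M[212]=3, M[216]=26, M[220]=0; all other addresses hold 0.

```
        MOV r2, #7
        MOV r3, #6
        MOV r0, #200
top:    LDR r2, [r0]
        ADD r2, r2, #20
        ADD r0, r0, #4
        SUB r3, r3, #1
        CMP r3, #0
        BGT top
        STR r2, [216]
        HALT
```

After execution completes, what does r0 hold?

224

after MOV r2, #7: r2=7
after MOV r3, #6: r3=6
after MOV r0, #200: r0=200
after LDR r2, [r0]: r2=M[200]=10
after ADD r2, r2, #20: r2=10+20=30
after ADD r0, r0, #4: r0=200+4=204
after SUB r3, r3, #1: r3=6-1=5
CMP r3, #0  (cmp 5,0)
BGT top: taken
after LDR r2, [r0]: r2=M[204]=6
after ADD r2, r2, #20: r2=6+20=26
after ADD r0, r0, #4: r0=204+4=208
after SUB r3, r3, #1: r3=5-1=4
CMP r3, #0  (cmp 4,0)
BGT top: taken
after LDR r2, [r0]: r2=M[208]=3
after ADD r2, r2, #20: r2=3+20=23
after ADD r0, r0, #4: r0=208+4=212
after SUB r3, r3, #1: r3=4-1=3
CMP r3, #0  (cmp 3,0)
BGT top: taken
after LDR r2, [r0]: r2=M[212]=3
after ADD r2, r2, #20: r2=3+20=23
after ADD r0, r0, #4: r0=212+4=216
after SUB r3, r3, #1: r3=3-1=2
CMP r3, #0  (cmp 2,0)
BGT top: taken
after LDR r2, [r0]: r2=M[216]=26
after ADD r2, r2, #20: r2=26+20=46
after ADD r0, r0, #4: r0=216+4=220
after SUB r3, r3, #1: r3=2-1=1
CMP r3, #0  (cmp 1,0)
BGT top: taken
after LDR r2, [r0]: r2=M[220]=0
after ADD r2, r2, #20: r2=0+20=20
after ADD r0, r0, #4: r0=220+4=224
after SUB r3, r3, #1: r3=1-1=0
CMP r3, #0  (cmp 0,0)
BGT top: not taken
STR r2, [216] → M[216]=20
halt.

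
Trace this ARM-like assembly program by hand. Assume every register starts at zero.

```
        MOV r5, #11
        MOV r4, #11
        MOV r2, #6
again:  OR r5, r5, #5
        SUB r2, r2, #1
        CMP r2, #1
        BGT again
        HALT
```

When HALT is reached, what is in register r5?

MOV r5, #11 → r5=11
MOV r4, #11 → r4=11
MOV r2, #6 → r2=6
OR r5, r5, #5 → r5=11|5=15
SUB r2, r2, #1 → r2=6-1=5
CMP r2, #1  (cmp 5,1)
BGT again: taken
OR r5, r5, #5 → r5=15|5=15
SUB r2, r2, #1 → r2=5-1=4
CMP r2, #1  (cmp 4,1)
BGT again: taken
OR r5, r5, #5 → r5=15|5=15
SUB r2, r2, #1 → r2=4-1=3
CMP r2, #1  (cmp 3,1)
BGT again: taken
OR r5, r5, #5 → r5=15|5=15
SUB r2, r2, #1 → r2=3-1=2
CMP r2, #1  (cmp 2,1)
BGT again: taken
OR r5, r5, #5 → r5=15|5=15
SUB r2, r2, #1 → r2=2-1=1
CMP r2, #1  (cmp 1,1)
BGT again: not taken
halt.

15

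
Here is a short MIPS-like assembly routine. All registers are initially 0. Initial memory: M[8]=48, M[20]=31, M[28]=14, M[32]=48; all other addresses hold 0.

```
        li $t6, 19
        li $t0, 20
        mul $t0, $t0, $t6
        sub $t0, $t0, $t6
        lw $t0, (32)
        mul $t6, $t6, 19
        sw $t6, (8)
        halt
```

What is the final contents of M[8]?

li $t6, 19 → $t6=19
li $t0, 20 → $t0=20
mul $t0, $t0, $t6 → $t0=20*19=380
sub $t0, $t0, $t6 → $t0=380-19=361
lw $t0, (32) → $t0=M[32]=48
mul $t6, $t6, 19 → $t6=19*19=361
sw $t6, (8) → M[8]=361
halt.

361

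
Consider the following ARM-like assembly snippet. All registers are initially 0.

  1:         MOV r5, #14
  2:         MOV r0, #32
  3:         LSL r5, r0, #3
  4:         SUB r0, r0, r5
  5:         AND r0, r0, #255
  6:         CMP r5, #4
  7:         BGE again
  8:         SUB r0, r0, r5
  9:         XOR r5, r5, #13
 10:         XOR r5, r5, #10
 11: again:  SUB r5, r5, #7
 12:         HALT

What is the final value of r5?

249

MOV r5, #14 → r5=14
MOV r0, #32 → r0=32
LSL r5, r0, #3 → r5=32<<3=256
SUB r0, r0, r5 → r0=32-256=-224
AND r0, r0, #255 → r0=(-224)&255=32
CMP r5, #4  (cmp 256,4)
BGE again: taken
SUB r5, r5, #7 → r5=256-7=249
halt.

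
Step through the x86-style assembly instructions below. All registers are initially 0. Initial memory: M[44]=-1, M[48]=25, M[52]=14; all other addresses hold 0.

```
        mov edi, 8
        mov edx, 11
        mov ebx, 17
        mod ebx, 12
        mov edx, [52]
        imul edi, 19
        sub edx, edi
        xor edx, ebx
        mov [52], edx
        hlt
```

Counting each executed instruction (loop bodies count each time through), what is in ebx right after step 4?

5

edi=8
edx=11
ebx=17
ebx=17%12=5
After step 4: ebx = 5.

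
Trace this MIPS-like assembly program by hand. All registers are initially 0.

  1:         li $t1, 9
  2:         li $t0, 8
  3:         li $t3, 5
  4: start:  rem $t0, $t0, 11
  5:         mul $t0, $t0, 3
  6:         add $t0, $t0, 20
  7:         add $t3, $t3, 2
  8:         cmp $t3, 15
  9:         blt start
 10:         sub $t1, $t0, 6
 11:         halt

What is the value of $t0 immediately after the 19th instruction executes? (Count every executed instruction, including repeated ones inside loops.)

after li $t1, 9: $t1=9
after li $t0, 8: $t0=8
after li $t3, 5: $t3=5
after rem $t0, $t0, 11: $t0=8%11=8
after mul $t0, $t0, 3: $t0=8*3=24
after add $t0, $t0, 20: $t0=24+20=44
after add $t3, $t3, 2: $t3=5+2=7
cmp $t3, 15  (cmp 7,15)
blt start: taken
after rem $t0, $t0, 11: $t0=44%11=0
after mul $t0, $t0, 3: $t0=0*3=0
after add $t0, $t0, 20: $t0=0+20=20
after add $t3, $t3, 2: $t3=7+2=9
cmp $t3, 15  (cmp 9,15)
blt start: taken
after rem $t0, $t0, 11: $t0=20%11=9
after mul $t0, $t0, 3: $t0=9*3=27
after add $t0, $t0, 20: $t0=27+20=47
after add $t3, $t3, 2: $t3=9+2=11
After step 19: $t0 = 47.

47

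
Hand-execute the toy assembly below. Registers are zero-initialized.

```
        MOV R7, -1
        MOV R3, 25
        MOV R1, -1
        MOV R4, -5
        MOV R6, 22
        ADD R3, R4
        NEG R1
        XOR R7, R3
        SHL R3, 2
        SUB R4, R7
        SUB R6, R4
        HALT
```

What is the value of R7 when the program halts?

-21

after MOV R7, -1: R7=-1
after MOV R3, 25: R3=25
after MOV R1, -1: R1=-1
after MOV R4, -5: R4=-5
after MOV R6, 22: R6=22
after ADD R3, R4: R3=25+(-5)=20
after NEG R1: R1=-(-1)=1
after XOR R7, R3: R7=(-1)^20=-21
after SHL R3, 2: R3=20<<2=80
after SUB R4, R7: R4=(-5)-(-21)=16
after SUB R6, R4: R6=22-16=6
halt.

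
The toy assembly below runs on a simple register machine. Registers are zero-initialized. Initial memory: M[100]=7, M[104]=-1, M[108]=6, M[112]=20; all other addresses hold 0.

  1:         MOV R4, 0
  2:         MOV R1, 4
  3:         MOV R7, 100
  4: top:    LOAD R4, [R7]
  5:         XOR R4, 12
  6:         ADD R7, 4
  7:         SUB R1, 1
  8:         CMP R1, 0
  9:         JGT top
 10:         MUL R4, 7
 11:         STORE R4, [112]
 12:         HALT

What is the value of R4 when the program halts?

R4=0
R1=4
R7=100
R4=M[100]=7
R4=7^12=11
R7=100+4=104
R1=4-1=3
CMP R1, 0  (cmp 3,0)
JGT top: taken
R4=M[104]=-1
R4=(-1)^12=-13
R7=104+4=108
R1=3-1=2
CMP R1, 0  (cmp 2,0)
JGT top: taken
R4=M[108]=6
R4=6^12=10
R7=108+4=112
R1=2-1=1
CMP R1, 0  (cmp 1,0)
JGT top: taken
R4=M[112]=20
R4=20^12=24
R7=112+4=116
R1=1-1=0
CMP R1, 0  (cmp 0,0)
JGT top: not taken
R4=24*7=168
STORE R4, [112] → M[112]=168
halt.

168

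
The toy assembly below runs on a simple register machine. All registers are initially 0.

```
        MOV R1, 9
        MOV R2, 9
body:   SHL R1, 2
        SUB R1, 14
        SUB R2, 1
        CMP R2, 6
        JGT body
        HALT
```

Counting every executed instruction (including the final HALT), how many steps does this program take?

18

R1=9
R2=9
R1=9<<2=36
R1=36-14=22
R2=9-1=8
CMP R2, 6  (cmp 8,6)
JGT body: taken
R1=22<<2=88
R1=88-14=74
R2=8-1=7
CMP R2, 6  (cmp 7,6)
JGT body: taken
R1=74<<2=296
R1=296-14=282
R2=7-1=6
CMP R2, 6  (cmp 6,6)
JGT body: not taken
halt.
Total executed instructions: 18.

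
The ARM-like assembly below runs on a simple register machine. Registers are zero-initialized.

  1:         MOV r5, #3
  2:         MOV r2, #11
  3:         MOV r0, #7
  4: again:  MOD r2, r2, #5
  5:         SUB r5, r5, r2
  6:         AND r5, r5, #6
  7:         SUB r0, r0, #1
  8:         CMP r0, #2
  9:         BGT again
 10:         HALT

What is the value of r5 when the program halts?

r5=3
r2=11
r0=7
r2=11%5=1
r5=3-1=2
r5=2&6=2
r0=7-1=6
CMP r0, #2  (cmp 6,2)
BGT again: taken
r2=1%5=1
r5=2-1=1
r5=1&6=0
r0=6-1=5
CMP r0, #2  (cmp 5,2)
BGT again: taken
r2=1%5=1
r5=0-1=-1
r5=(-1)&6=6
r0=5-1=4
CMP r0, #2  (cmp 4,2)
BGT again: taken
r2=1%5=1
r5=6-1=5
r5=5&6=4
r0=4-1=3
CMP r0, #2  (cmp 3,2)
BGT again: taken
r2=1%5=1
r5=4-1=3
r5=3&6=2
r0=3-1=2
CMP r0, #2  (cmp 2,2)
BGT again: not taken
halt.

2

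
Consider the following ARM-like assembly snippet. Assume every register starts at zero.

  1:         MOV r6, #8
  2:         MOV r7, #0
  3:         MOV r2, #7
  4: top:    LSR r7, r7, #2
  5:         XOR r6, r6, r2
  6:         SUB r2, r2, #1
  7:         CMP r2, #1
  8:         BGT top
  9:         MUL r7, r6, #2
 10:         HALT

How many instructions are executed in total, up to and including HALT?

MOV r6, #8 → r6=8
MOV r7, #0 → r7=0
MOV r2, #7 → r2=7
LSR r7, r7, #2 → r7=0>>2=0
XOR r6, r6, r2 → r6=8^7=15
SUB r2, r2, #1 → r2=7-1=6
CMP r2, #1  (cmp 6,1)
BGT top: taken
LSR r7, r7, #2 → r7=0>>2=0
XOR r6, r6, r2 → r6=15^6=9
SUB r2, r2, #1 → r2=6-1=5
CMP r2, #1  (cmp 5,1)
BGT top: taken
LSR r7, r7, #2 → r7=0>>2=0
XOR r6, r6, r2 → r6=9^5=12
SUB r2, r2, #1 → r2=5-1=4
CMP r2, #1  (cmp 4,1)
BGT top: taken
LSR r7, r7, #2 → r7=0>>2=0
XOR r6, r6, r2 → r6=12^4=8
SUB r2, r2, #1 → r2=4-1=3
CMP r2, #1  (cmp 3,1)
BGT top: taken
LSR r7, r7, #2 → r7=0>>2=0
XOR r6, r6, r2 → r6=8^3=11
SUB r2, r2, #1 → r2=3-1=2
CMP r2, #1  (cmp 2,1)
BGT top: taken
LSR r7, r7, #2 → r7=0>>2=0
XOR r6, r6, r2 → r6=11^2=9
SUB r2, r2, #1 → r2=2-1=1
CMP r2, #1  (cmp 1,1)
BGT top: not taken
MUL r7, r6, #2 → r7=9*2=18
halt.
Total executed instructions: 35.

35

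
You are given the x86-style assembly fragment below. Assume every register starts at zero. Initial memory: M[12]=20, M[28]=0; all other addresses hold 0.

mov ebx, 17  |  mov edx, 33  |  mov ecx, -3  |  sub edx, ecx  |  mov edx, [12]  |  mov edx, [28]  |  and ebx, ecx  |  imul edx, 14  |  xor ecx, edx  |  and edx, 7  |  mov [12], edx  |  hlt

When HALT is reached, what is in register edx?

0

mov ebx, 17 → ebx=17
mov edx, 33 → edx=33
mov ecx, -3 → ecx=-3
sub edx, ecx → edx=33-(-3)=36
mov edx, [12] → edx=M[12]=20
mov edx, [28] → edx=M[28]=0
and ebx, ecx → ebx=17&(-3)=17
imul edx, 14 → edx=0*14=0
xor ecx, edx → ecx=(-3)^0=-3
and edx, 7 → edx=0&7=0
mov [12], edx → M[12]=0
halt.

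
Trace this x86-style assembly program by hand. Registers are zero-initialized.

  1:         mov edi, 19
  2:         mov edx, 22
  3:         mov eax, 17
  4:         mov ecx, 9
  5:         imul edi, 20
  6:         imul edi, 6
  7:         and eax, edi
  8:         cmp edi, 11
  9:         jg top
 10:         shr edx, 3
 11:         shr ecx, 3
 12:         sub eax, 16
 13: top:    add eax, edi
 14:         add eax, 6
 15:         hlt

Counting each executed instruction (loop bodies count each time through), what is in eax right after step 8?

mov edi, 19 → edi=19
mov edx, 22 → edx=22
mov eax, 17 → eax=17
mov ecx, 9 → ecx=9
imul edi, 20 → edi=19*20=380
imul edi, 6 → edi=380*6=2280
and eax, edi → eax=17&2280=0
cmp edi, 11  (cmp 2280,11)
After step 8: eax = 0.

0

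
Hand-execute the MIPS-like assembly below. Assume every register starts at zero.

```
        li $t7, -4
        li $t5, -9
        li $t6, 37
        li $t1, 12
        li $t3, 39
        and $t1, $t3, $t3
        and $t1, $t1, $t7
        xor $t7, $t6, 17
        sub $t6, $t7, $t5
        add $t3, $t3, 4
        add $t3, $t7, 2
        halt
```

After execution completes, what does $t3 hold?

54

li $t7, -4 → $t7=-4
li $t5, -9 → $t5=-9
li $t6, 37 → $t6=37
li $t1, 12 → $t1=12
li $t3, 39 → $t3=39
and $t1, $t3, $t3 → $t1=39&39=39
and $t1, $t1, $t7 → $t1=39&(-4)=36
xor $t7, $t6, 17 → $t7=37^17=52
sub $t6, $t7, $t5 → $t6=52-(-9)=61
add $t3, $t3, 4 → $t3=39+4=43
add $t3, $t7, 2 → $t3=52+2=54
halt.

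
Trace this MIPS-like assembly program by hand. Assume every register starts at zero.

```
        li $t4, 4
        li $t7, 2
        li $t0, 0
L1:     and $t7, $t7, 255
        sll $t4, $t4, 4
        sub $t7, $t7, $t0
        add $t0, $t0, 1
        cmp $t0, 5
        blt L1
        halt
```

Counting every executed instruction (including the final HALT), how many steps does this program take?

34

$t4=4
$t7=2
$t0=0
$t7=2&255=2
$t4=4<<4=64
$t7=2-0=2
$t0=0+1=1
cmp $t0, 5  (cmp 1,5)
blt L1: taken
$t7=2&255=2
$t4=64<<4=1024
$t7=2-1=1
$t0=1+1=2
cmp $t0, 5  (cmp 2,5)
blt L1: taken
$t7=1&255=1
$t4=1024<<4=16384
$t7=1-2=-1
$t0=2+1=3
cmp $t0, 5  (cmp 3,5)
blt L1: taken
$t7=(-1)&255=255
$t4=16384<<4=262144
$t7=255-3=252
$t0=3+1=4
cmp $t0, 5  (cmp 4,5)
blt L1: taken
$t7=252&255=252
$t4=262144<<4=4194304
$t7=252-4=248
$t0=4+1=5
cmp $t0, 5  (cmp 5,5)
blt L1: not taken
halt.
Total executed instructions: 34.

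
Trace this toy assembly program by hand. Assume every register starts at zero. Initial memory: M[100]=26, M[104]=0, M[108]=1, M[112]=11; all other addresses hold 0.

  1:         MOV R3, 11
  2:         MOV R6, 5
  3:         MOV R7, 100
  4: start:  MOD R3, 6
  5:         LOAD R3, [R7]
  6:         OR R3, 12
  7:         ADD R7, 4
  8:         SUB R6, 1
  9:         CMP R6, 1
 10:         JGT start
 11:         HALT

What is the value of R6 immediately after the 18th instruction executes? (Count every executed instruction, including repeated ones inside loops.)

MOV R3, 11 → R3=11
MOV R6, 5 → R6=5
MOV R7, 100 → R7=100
MOD R3, 6 → R3=11%6=5
LOAD R3, [R7] → R3=M[100]=26
OR R3, 12 → R3=26|12=30
ADD R7, 4 → R7=100+4=104
SUB R6, 1 → R6=5-1=4
CMP R6, 1  (cmp 4,1)
JGT start: taken
MOD R3, 6 → R3=30%6=0
LOAD R3, [R7] → R3=M[104]=0
OR R3, 12 → R3=0|12=12
ADD R7, 4 → R7=104+4=108
SUB R6, 1 → R6=4-1=3
CMP R6, 1  (cmp 3,1)
JGT start: taken
MOD R3, 6 → R3=12%6=0
After step 18: R6 = 3.

3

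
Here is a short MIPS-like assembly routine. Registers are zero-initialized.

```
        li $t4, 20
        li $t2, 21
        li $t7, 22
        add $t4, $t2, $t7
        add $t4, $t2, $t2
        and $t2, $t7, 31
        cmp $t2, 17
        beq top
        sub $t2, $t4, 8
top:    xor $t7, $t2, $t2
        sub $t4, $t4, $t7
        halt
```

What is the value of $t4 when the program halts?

42

after li $t4, 20: $t4=20
after li $t2, 21: $t2=21
after li $t7, 22: $t7=22
after add $t4, $t2, $t7: $t4=21+22=43
after add $t4, $t2, $t2: $t4=21+21=42
after and $t2, $t7, 31: $t2=22&31=22
cmp $t2, 17  (cmp 22,17)
beq top: not taken
after sub $t2, $t4, 8: $t2=42-8=34
after xor $t7, $t2, $t2: $t7=34^34=0
after sub $t4, $t4, $t7: $t4=42-0=42
halt.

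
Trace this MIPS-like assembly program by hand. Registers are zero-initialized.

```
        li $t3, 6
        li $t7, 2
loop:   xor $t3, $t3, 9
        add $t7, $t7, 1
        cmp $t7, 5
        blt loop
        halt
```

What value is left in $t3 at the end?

after li $t3, 6: $t3=6
after li $t7, 2: $t7=2
after xor $t3, $t3, 9: $t3=6^9=15
after add $t7, $t7, 1: $t7=2+1=3
cmp $t7, 5  (cmp 3,5)
blt loop: taken
after xor $t3, $t3, 9: $t3=15^9=6
after add $t7, $t7, 1: $t7=3+1=4
cmp $t7, 5  (cmp 4,5)
blt loop: taken
after xor $t3, $t3, 9: $t3=6^9=15
after add $t7, $t7, 1: $t7=4+1=5
cmp $t7, 5  (cmp 5,5)
blt loop: not taken
halt.

15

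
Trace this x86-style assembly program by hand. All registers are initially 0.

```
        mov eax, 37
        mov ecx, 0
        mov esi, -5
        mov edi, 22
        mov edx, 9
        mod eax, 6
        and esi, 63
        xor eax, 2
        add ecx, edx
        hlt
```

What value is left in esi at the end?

59

eax=37
ecx=0
esi=-5
edi=22
edx=9
eax=37%6=1
esi=(-5)&63=59
eax=1^2=3
ecx=0+9=9
halt.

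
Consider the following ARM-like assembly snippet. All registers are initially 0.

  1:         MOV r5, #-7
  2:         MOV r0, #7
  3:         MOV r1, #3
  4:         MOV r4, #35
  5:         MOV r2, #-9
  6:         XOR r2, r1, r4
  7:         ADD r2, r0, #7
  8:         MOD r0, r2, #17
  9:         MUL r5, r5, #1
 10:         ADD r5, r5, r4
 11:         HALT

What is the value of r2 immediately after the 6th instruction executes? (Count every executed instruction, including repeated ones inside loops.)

MOV r5, #-7 → r5=-7
MOV r0, #7 → r0=7
MOV r1, #3 → r1=3
MOV r4, #35 → r4=35
MOV r2, #-9 → r2=-9
XOR r2, r1, r4 → r2=3^35=32
After step 6: r2 = 32.

32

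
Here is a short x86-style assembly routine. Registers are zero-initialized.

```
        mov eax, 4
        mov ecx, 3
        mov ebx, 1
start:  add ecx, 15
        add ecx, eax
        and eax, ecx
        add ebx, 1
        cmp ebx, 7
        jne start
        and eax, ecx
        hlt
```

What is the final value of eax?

0

eax=4
ecx=3
ebx=1
ecx=3+15=18
ecx=18+4=22
eax=4&22=4
ebx=1+1=2
cmp ebx, 7  (cmp 2,7)
jne start: taken
ecx=22+15=37
ecx=37+4=41
eax=4&41=0
ebx=2+1=3
cmp ebx, 7  (cmp 3,7)
jne start: taken
ecx=41+15=56
ecx=56+0=56
eax=0&56=0
ebx=3+1=4
cmp ebx, 7  (cmp 4,7)
jne start: taken
ecx=56+15=71
ecx=71+0=71
eax=0&71=0
ebx=4+1=5
cmp ebx, 7  (cmp 5,7)
jne start: taken
ecx=71+15=86
ecx=86+0=86
eax=0&86=0
ebx=5+1=6
cmp ebx, 7  (cmp 6,7)
jne start: taken
ecx=86+15=101
ecx=101+0=101
eax=0&101=0
ebx=6+1=7
cmp ebx, 7  (cmp 7,7)
jne start: not taken
eax=0&101=0
halt.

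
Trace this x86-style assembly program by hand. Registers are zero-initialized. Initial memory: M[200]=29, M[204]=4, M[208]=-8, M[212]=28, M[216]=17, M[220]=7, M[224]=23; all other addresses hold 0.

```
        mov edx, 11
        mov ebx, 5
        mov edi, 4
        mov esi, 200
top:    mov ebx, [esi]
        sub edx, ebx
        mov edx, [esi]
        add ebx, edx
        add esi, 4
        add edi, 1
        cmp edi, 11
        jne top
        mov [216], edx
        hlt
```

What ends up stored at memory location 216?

23

edx=11
ebx=5
edi=4
esi=200
ebx=M[200]=29
edx=11-29=-18
edx=M[200]=29
ebx=29+29=58
esi=200+4=204
edi=4+1=5
cmp edi, 11  (cmp 5,11)
jne top: taken
ebx=M[204]=4
edx=29-4=25
edx=M[204]=4
ebx=4+4=8
esi=204+4=208
edi=5+1=6
cmp edi, 11  (cmp 6,11)
jne top: taken
ebx=M[208]=-8
edx=4-(-8)=12
edx=M[208]=-8
ebx=(-8)+(-8)=-16
esi=208+4=212
edi=6+1=7
cmp edi, 11  (cmp 7,11)
jne top: taken
ebx=M[212]=28
edx=(-8)-28=-36
edx=M[212]=28
ebx=28+28=56
esi=212+4=216
edi=7+1=8
cmp edi, 11  (cmp 8,11)
jne top: taken
ebx=M[216]=17
edx=28-17=11
edx=M[216]=17
ebx=17+17=34
esi=216+4=220
edi=8+1=9
cmp edi, 11  (cmp 9,11)
jne top: taken
ebx=M[220]=7
edx=17-7=10
edx=M[220]=7
ebx=7+7=14
esi=220+4=224
edi=9+1=10
cmp edi, 11  (cmp 10,11)
jne top: taken
ebx=M[224]=23
edx=7-23=-16
edx=M[224]=23
ebx=23+23=46
esi=224+4=228
edi=10+1=11
cmp edi, 11  (cmp 11,11)
jne top: not taken
mov [216], edx → M[216]=23
halt.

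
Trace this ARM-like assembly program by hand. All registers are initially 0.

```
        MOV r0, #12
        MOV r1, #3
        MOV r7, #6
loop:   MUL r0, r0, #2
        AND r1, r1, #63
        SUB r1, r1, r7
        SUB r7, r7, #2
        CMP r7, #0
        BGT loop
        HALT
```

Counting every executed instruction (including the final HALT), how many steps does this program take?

22

r0=12
r1=3
r7=6
r0=12*2=24
r1=3&63=3
r1=3-6=-3
r7=6-2=4
CMP r7, #0  (cmp 4,0)
BGT loop: taken
r0=24*2=48
r1=(-3)&63=61
r1=61-4=57
r7=4-2=2
CMP r7, #0  (cmp 2,0)
BGT loop: taken
r0=48*2=96
r1=57&63=57
r1=57-2=55
r7=2-2=0
CMP r7, #0  (cmp 0,0)
BGT loop: not taken
halt.
Total executed instructions: 22.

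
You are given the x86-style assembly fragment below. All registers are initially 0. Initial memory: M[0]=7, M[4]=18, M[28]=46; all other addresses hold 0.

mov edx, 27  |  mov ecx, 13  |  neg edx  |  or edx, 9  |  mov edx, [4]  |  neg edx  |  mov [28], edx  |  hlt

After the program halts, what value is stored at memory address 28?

mov edx, 27 → edx=27
mov ecx, 13 → ecx=13
neg edx → edx=-(27)=-27
or edx, 9 → edx=(-27)|9=-19
mov edx, [4] → edx=M[4]=18
neg edx → edx=-(18)=-18
mov [28], edx → M[28]=-18
halt.

-18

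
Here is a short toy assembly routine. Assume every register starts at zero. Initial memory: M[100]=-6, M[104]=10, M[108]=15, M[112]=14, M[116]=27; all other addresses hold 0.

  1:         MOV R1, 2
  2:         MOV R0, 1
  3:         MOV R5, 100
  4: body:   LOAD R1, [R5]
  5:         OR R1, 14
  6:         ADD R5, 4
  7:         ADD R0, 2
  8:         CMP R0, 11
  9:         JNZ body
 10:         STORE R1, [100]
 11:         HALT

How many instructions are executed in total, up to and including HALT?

35

R1=2
R0=1
R5=100
R1=M[100]=-6
R1=(-6)|14=-2
R5=100+4=104
R0=1+2=3
CMP R0, 11  (cmp 3,11)
JNZ body: taken
R1=M[104]=10
R1=10|14=14
R5=104+4=108
R0=3+2=5
CMP R0, 11  (cmp 5,11)
JNZ body: taken
R1=M[108]=15
R1=15|14=15
R5=108+4=112
R0=5+2=7
CMP R0, 11  (cmp 7,11)
JNZ body: taken
R1=M[112]=14
R1=14|14=14
R5=112+4=116
R0=7+2=9
CMP R0, 11  (cmp 9,11)
JNZ body: taken
R1=M[116]=27
R1=27|14=31
R5=116+4=120
R0=9+2=11
CMP R0, 11  (cmp 11,11)
JNZ body: not taken
STORE R1, [100] → M[100]=31
halt.
Total executed instructions: 35.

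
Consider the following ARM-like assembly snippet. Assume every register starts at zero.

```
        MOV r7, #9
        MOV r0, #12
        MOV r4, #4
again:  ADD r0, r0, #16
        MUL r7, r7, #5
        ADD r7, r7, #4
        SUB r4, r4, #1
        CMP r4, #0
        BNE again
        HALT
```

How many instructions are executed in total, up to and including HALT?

after MOV r7, #9: r7=9
after MOV r0, #12: r0=12
after MOV r4, #4: r4=4
after ADD r0, r0, #16: r0=12+16=28
after MUL r7, r7, #5: r7=9*5=45
after ADD r7, r7, #4: r7=45+4=49
after SUB r4, r4, #1: r4=4-1=3
CMP r4, #0  (cmp 3,0)
BNE again: taken
after ADD r0, r0, #16: r0=28+16=44
after MUL r7, r7, #5: r7=49*5=245
after ADD r7, r7, #4: r7=245+4=249
after SUB r4, r4, #1: r4=3-1=2
CMP r4, #0  (cmp 2,0)
BNE again: taken
after ADD r0, r0, #16: r0=44+16=60
after MUL r7, r7, #5: r7=249*5=1245
after ADD r7, r7, #4: r7=1245+4=1249
after SUB r4, r4, #1: r4=2-1=1
CMP r4, #0  (cmp 1,0)
BNE again: taken
after ADD r0, r0, #16: r0=60+16=76
after MUL r7, r7, #5: r7=1249*5=6245
after ADD r7, r7, #4: r7=6245+4=6249
after SUB r4, r4, #1: r4=1-1=0
CMP r4, #0  (cmp 0,0)
BNE again: not taken
halt.
Total executed instructions: 28.

28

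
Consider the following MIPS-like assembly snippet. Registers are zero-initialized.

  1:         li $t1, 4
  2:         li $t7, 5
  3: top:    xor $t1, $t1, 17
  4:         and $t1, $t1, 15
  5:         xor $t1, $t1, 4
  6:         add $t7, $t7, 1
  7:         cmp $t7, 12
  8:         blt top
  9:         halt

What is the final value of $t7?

$t1=4
$t7=5
$t1=4^17=21
$t1=21&15=5
$t1=5^4=1
$t7=5+1=6
cmp $t7, 12  (cmp 6,12)
blt top: taken
$t1=1^17=16
$t1=16&15=0
$t1=0^4=4
$t7=6+1=7
cmp $t7, 12  (cmp 7,12)
blt top: taken
$t1=4^17=21
$t1=21&15=5
$t1=5^4=1
$t7=7+1=8
cmp $t7, 12  (cmp 8,12)
blt top: taken
$t1=1^17=16
$t1=16&15=0
$t1=0^4=4
$t7=8+1=9
cmp $t7, 12  (cmp 9,12)
blt top: taken
$t1=4^17=21
$t1=21&15=5
$t1=5^4=1
$t7=9+1=10
cmp $t7, 12  (cmp 10,12)
blt top: taken
$t1=1^17=16
$t1=16&15=0
$t1=0^4=4
$t7=10+1=11
cmp $t7, 12  (cmp 11,12)
blt top: taken
$t1=4^17=21
$t1=21&15=5
$t1=5^4=1
$t7=11+1=12
cmp $t7, 12  (cmp 12,12)
blt top: not taken
halt.

12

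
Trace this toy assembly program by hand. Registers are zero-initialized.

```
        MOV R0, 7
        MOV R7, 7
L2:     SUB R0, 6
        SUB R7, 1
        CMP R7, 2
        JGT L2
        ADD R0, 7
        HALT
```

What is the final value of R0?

-16

MOV R0, 7 → R0=7
MOV R7, 7 → R7=7
SUB R0, 6 → R0=7-6=1
SUB R7, 1 → R7=7-1=6
CMP R7, 2  (cmp 6,2)
JGT L2: taken
SUB R0, 6 → R0=1-6=-5
SUB R7, 1 → R7=6-1=5
CMP R7, 2  (cmp 5,2)
JGT L2: taken
SUB R0, 6 → R0=(-5)-6=-11
SUB R7, 1 → R7=5-1=4
CMP R7, 2  (cmp 4,2)
JGT L2: taken
SUB R0, 6 → R0=(-11)-6=-17
SUB R7, 1 → R7=4-1=3
CMP R7, 2  (cmp 3,2)
JGT L2: taken
SUB R0, 6 → R0=(-17)-6=-23
SUB R7, 1 → R7=3-1=2
CMP R7, 2  (cmp 2,2)
JGT L2: not taken
ADD R0, 7 → R0=(-23)+7=-16
halt.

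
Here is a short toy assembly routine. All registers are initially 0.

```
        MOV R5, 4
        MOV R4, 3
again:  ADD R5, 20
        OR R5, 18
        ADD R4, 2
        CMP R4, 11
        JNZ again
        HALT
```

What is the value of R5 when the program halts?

118

R5=4
R4=3
R5=4+20=24
R5=24|18=26
R4=3+2=5
CMP R4, 11  (cmp 5,11)
JNZ again: taken
R5=26+20=46
R5=46|18=62
R4=5+2=7
CMP R4, 11  (cmp 7,11)
JNZ again: taken
R5=62+20=82
R5=82|18=82
R4=7+2=9
CMP R4, 11  (cmp 9,11)
JNZ again: taken
R5=82+20=102
R5=102|18=118
R4=9+2=11
CMP R4, 11  (cmp 11,11)
JNZ again: not taken
halt.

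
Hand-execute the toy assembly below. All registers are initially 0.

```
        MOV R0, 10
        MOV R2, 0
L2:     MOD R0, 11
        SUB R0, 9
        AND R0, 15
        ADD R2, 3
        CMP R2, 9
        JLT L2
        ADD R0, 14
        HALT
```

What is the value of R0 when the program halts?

29

R0=10
R2=0
R0=10%11=10
R0=10-9=1
R0=1&15=1
R2=0+3=3
CMP R2, 9  (cmp 3,9)
JLT L2: taken
R0=1%11=1
R0=1-9=-8
R0=(-8)&15=8
R2=3+3=6
CMP R2, 9  (cmp 6,9)
JLT L2: taken
R0=8%11=8
R0=8-9=-1
R0=(-1)&15=15
R2=6+3=9
CMP R2, 9  (cmp 9,9)
JLT L2: not taken
R0=15+14=29
halt.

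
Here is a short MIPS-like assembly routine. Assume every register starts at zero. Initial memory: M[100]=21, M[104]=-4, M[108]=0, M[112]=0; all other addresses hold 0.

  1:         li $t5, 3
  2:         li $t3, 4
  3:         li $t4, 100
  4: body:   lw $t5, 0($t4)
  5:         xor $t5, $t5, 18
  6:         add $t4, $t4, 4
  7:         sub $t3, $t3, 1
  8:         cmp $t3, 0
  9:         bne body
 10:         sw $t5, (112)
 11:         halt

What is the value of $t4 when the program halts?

$t5=3
$t3=4
$t4=100
$t5=M[100]=21
$t5=21^18=7
$t4=100+4=104
$t3=4-1=3
cmp $t3, 0  (cmp 3,0)
bne body: taken
$t5=M[104]=-4
$t5=(-4)^18=-18
$t4=104+4=108
$t3=3-1=2
cmp $t3, 0  (cmp 2,0)
bne body: taken
$t5=M[108]=0
$t5=0^18=18
$t4=108+4=112
$t3=2-1=1
cmp $t3, 0  (cmp 1,0)
bne body: taken
$t5=M[112]=0
$t5=0^18=18
$t4=112+4=116
$t3=1-1=0
cmp $t3, 0  (cmp 0,0)
bne body: not taken
sw $t5, (112) → M[112]=18
halt.

116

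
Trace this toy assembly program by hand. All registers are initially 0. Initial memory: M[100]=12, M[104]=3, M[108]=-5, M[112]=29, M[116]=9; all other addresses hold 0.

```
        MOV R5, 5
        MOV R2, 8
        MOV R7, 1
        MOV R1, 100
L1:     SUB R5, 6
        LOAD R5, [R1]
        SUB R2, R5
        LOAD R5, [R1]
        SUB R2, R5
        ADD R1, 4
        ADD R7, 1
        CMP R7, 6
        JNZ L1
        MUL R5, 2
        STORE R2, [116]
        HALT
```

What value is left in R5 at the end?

18

R5=5
R2=8
R7=1
R1=100
R5=5-6=-1
R5=M[100]=12
R2=8-12=-4
R5=M[100]=12
R2=(-4)-12=-16
R1=100+4=104
R7=1+1=2
CMP R7, 6  (cmp 2,6)
JNZ L1: taken
R5=12-6=6
R5=M[104]=3
R2=(-16)-3=-19
R5=M[104]=3
R2=(-19)-3=-22
R1=104+4=108
R7=2+1=3
CMP R7, 6  (cmp 3,6)
JNZ L1: taken
R5=3-6=-3
R5=M[108]=-5
R2=(-22)-(-5)=-17
R5=M[108]=-5
R2=(-17)-(-5)=-12
R1=108+4=112
R7=3+1=4
CMP R7, 6  (cmp 4,6)
JNZ L1: taken
R5=(-5)-6=-11
R5=M[112]=29
R2=(-12)-29=-41
R5=M[112]=29
R2=(-41)-29=-70
R1=112+4=116
R7=4+1=5
CMP R7, 6  (cmp 5,6)
JNZ L1: taken
R5=29-6=23
R5=M[116]=9
R2=(-70)-9=-79
R5=M[116]=9
R2=(-79)-9=-88
R1=116+4=120
R7=5+1=6
CMP R7, 6  (cmp 6,6)
JNZ L1: not taken
R5=9*2=18
STORE R2, [116] → M[116]=-88
halt.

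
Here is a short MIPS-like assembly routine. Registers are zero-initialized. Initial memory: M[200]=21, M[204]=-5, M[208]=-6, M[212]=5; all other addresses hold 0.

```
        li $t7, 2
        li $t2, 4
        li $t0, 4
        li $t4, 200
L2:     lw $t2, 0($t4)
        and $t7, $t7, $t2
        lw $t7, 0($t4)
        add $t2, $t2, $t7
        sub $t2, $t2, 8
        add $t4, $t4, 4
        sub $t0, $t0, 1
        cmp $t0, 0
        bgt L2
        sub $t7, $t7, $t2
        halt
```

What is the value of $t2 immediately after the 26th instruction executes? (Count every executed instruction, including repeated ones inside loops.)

$t7=2
$t2=4
$t0=4
$t4=200
$t2=M[200]=21
$t7=2&21=0
$t7=M[200]=21
$t2=21+21=42
$t2=42-8=34
$t4=200+4=204
$t0=4-1=3
cmp $t0, 0  (cmp 3,0)
bgt L2: taken
$t2=M[204]=-5
$t7=21&(-5)=17
$t7=M[204]=-5
$t2=(-5)+(-5)=-10
$t2=(-10)-8=-18
$t4=204+4=208
$t0=3-1=2
cmp $t0, 0  (cmp 2,0)
bgt L2: taken
$t2=M[208]=-6
$t7=(-5)&(-6)=-6
$t7=M[208]=-6
$t2=(-6)+(-6)=-12
After step 26: $t2 = -12.

-12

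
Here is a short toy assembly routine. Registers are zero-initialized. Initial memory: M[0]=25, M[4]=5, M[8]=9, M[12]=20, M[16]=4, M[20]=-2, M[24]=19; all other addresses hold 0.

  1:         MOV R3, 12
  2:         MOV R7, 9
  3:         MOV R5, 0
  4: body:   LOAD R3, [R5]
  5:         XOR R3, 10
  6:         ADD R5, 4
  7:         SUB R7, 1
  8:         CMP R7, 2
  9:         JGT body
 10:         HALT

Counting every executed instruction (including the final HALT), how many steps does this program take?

46

MOV R3, 12 → R3=12
MOV R7, 9 → R7=9
MOV R5, 0 → R5=0
LOAD R3, [R5] → R3=M[0]=25
XOR R3, 10 → R3=25^10=19
ADD R5, 4 → R5=0+4=4
SUB R7, 1 → R7=9-1=8
CMP R7, 2  (cmp 8,2)
JGT body: taken
LOAD R3, [R5] → R3=M[4]=5
XOR R3, 10 → R3=5^10=15
ADD R5, 4 → R5=4+4=8
SUB R7, 1 → R7=8-1=7
CMP R7, 2  (cmp 7,2)
JGT body: taken
LOAD R3, [R5] → R3=M[8]=9
XOR R3, 10 → R3=9^10=3
ADD R5, 4 → R5=8+4=12
SUB R7, 1 → R7=7-1=6
CMP R7, 2  (cmp 6,2)
JGT body: taken
LOAD R3, [R5] → R3=M[12]=20
XOR R3, 10 → R3=20^10=30
ADD R5, 4 → R5=12+4=16
SUB R7, 1 → R7=6-1=5
CMP R7, 2  (cmp 5,2)
JGT body: taken
LOAD R3, [R5] → R3=M[16]=4
XOR R3, 10 → R3=4^10=14
ADD R5, 4 → R5=16+4=20
SUB R7, 1 → R7=5-1=4
CMP R7, 2  (cmp 4,2)
JGT body: taken
LOAD R3, [R5] → R3=M[20]=-2
XOR R3, 10 → R3=(-2)^10=-12
ADD R5, 4 → R5=20+4=24
SUB R7, 1 → R7=4-1=3
CMP R7, 2  (cmp 3,2)
JGT body: taken
LOAD R3, [R5] → R3=M[24]=19
XOR R3, 10 → R3=19^10=25
ADD R5, 4 → R5=24+4=28
SUB R7, 1 → R7=3-1=2
CMP R7, 2  (cmp 2,2)
JGT body: not taken
halt.
Total executed instructions: 46.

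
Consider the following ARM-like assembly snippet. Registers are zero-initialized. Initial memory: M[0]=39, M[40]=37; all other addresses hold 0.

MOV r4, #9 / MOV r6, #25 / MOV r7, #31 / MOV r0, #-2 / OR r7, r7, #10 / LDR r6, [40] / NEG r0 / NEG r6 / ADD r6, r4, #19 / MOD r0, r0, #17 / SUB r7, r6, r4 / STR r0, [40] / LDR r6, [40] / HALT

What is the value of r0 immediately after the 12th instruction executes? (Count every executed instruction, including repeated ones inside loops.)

MOV r4, #9 → r4=9
MOV r6, #25 → r6=25
MOV r7, #31 → r7=31
MOV r0, #-2 → r0=-2
OR r7, r7, #10 → r7=31|10=31
LDR r6, [40] → r6=M[40]=37
NEG r0 → r0=-(-2)=2
NEG r6 → r6=-(37)=-37
ADD r6, r4, #19 → r6=9+19=28
MOD r0, r0, #17 → r0=2%17=2
SUB r7, r6, r4 → r7=28-9=19
STR r0, [40] → M[40]=2
After step 12: r0 = 2.

2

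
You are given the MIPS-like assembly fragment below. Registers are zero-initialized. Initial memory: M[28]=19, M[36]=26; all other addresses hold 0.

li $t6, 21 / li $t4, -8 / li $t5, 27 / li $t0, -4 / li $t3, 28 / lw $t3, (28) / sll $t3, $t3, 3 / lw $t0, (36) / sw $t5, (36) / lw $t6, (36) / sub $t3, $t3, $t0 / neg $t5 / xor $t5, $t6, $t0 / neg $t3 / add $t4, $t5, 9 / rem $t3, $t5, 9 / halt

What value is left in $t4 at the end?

li $t6, 21 → $t6=21
li $t4, -8 → $t4=-8
li $t5, 27 → $t5=27
li $t0, -4 → $t0=-4
li $t3, 28 → $t3=28
lw $t3, (28) → $t3=M[28]=19
sll $t3, $t3, 3 → $t3=19<<3=152
lw $t0, (36) → $t0=M[36]=26
sw $t5, (36) → M[36]=27
lw $t6, (36) → $t6=M[36]=27
sub $t3, $t3, $t0 → $t3=152-26=126
neg $t5 → $t5=-(27)=-27
xor $t5, $t6, $t0 → $t5=27^26=1
neg $t3 → $t3=-(126)=-126
add $t4, $t5, 9 → $t4=1+9=10
rem $t3, $t5, 9 → $t3=1%9=1
halt.

10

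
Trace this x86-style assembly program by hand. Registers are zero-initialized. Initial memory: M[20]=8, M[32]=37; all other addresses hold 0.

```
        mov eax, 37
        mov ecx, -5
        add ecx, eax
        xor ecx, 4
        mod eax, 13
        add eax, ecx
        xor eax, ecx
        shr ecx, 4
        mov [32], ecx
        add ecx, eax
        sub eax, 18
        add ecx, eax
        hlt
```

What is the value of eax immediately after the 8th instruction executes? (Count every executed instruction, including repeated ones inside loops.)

after mov eax, 37: eax=37
after mov ecx, -5: ecx=-5
after add ecx, eax: ecx=(-5)+37=32
after xor ecx, 4: ecx=32^4=36
after mod eax, 13: eax=37%13=11
after add eax, ecx: eax=11+36=47
after xor eax, ecx: eax=47^36=11
after shr ecx, 4: ecx=36>>4=2
After step 8: eax = 11.

11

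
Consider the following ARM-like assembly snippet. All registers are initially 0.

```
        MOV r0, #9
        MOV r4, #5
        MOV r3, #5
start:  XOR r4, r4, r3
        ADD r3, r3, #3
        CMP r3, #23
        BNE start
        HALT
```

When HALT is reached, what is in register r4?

r0=9
r4=5
r3=5
r4=5^5=0
r3=5+3=8
CMP r3, #23  (cmp 8,23)
BNE start: taken
r4=0^8=8
r3=8+3=11
CMP r3, #23  (cmp 11,23)
BNE start: taken
r4=8^11=3
r3=11+3=14
CMP r3, #23  (cmp 14,23)
BNE start: taken
r4=3^14=13
r3=14+3=17
CMP r3, #23  (cmp 17,23)
BNE start: taken
r4=13^17=28
r3=17+3=20
CMP r3, #23  (cmp 20,23)
BNE start: taken
r4=28^20=8
r3=20+3=23
CMP r3, #23  (cmp 23,23)
BNE start: not taken
halt.

8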